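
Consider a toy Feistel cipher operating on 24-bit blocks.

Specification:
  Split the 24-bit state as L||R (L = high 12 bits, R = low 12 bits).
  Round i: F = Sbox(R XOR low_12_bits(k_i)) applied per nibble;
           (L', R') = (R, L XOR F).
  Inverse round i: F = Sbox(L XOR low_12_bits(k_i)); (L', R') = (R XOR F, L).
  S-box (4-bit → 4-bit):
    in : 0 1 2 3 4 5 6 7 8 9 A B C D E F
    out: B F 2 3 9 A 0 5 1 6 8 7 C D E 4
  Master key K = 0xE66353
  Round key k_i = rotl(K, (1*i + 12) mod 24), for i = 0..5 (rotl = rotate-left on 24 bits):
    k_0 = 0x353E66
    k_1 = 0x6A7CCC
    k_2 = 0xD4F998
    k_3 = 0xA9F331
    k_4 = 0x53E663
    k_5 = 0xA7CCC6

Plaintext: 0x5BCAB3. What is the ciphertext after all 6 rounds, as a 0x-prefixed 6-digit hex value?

0xBFAADE

s_0 = plaintext = 0x5BCAB3
s_1 = Round(s_0, k_0) = 0xAB3C66
s_2 = Round(s_1, k_1) = 0xC6613B
s_3 = Round(s_2, k_2) = 0x13BDE5
s_4 = Round(s_3, k_3) = 0xDE5FE2
s_5 = Round(s_4, k_4) = 0xFE2BFA
s_6 = Round(s_5, k_5) = 0xBFAADE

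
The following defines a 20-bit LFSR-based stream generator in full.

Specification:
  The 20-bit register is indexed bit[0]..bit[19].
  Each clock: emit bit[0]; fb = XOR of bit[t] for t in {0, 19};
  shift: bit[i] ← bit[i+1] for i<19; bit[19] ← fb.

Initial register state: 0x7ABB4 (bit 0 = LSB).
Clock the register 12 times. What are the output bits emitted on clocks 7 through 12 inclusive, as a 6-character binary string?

011101

reg_0 = 0x7ABB4
clock 1: out=0, reg = 0x3D5DA
clock 2: out=0, reg = 0x1EAED
clock 3: out=1, reg = 0x8F576
clock 4: out=0, reg = 0xC7ABB
clock 5: out=1, reg = 0x63D5D
clock 6: out=1, reg = 0xB1EAE
clock 7: out=0, reg = 0xD8F57
clock 8: out=1, reg = 0x6C7AB
clock 9: out=1, reg = 0xB63D5
clock 10: out=1, reg = 0x5B1EA
clock 11: out=0, reg = 0x2D8F5
clock 12: out=1, reg = 0x96C7A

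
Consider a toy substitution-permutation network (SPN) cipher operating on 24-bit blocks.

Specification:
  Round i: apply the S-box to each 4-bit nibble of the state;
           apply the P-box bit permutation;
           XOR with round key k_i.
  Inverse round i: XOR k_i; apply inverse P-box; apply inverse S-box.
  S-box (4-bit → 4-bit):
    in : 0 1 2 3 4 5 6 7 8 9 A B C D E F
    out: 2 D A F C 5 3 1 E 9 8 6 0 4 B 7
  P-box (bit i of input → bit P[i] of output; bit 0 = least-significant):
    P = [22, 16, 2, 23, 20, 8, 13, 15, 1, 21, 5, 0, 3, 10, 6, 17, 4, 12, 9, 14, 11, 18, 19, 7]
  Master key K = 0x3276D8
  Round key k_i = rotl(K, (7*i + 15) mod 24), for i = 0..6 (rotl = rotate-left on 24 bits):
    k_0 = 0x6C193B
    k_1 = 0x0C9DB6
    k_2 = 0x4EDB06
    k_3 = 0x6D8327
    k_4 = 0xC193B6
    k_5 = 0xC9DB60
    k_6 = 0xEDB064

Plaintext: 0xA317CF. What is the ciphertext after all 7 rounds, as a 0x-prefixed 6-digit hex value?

s_0 = plaintext = 0xA317CF
s_1 = Round(s_0, k_0) = 0x2F4BE5
s_2 = Round(s_1, k_1) = 0x7A0E42
s_3 = Round(s_2, k_2) = 0xEF3705
s_4 = Round(s_3, k_3) = 0x2B9CF9
s_5 = Round(s_4, k_4) = 0x17A03E
s_6 = Round(s_5, k_5) = 0x3272F0
s_7 = Round(s_6, k_6) = 0xD0C9ED

0xD0C9ED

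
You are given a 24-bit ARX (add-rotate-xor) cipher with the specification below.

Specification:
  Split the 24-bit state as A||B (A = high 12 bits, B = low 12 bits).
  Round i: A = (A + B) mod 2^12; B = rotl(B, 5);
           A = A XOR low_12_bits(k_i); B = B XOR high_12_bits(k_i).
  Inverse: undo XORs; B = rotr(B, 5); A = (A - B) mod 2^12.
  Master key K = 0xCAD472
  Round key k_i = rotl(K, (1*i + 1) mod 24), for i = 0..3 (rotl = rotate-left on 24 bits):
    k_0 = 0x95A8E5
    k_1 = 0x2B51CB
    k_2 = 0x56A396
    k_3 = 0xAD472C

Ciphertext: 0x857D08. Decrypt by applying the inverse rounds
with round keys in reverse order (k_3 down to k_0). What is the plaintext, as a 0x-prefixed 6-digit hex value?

s_0 = ciphertext = 0x857D08
s_1 = InvRound(s_0, k_3) = 0x13DE3E
s_2 = InvRound(s_1, k_2) = 0x851A5A
s_3 = InvRound(s_2, k_1) = 0x1D37C7
s_4 = InvRound(s_3, k_0) = 0xA42EF4

0xA42EF4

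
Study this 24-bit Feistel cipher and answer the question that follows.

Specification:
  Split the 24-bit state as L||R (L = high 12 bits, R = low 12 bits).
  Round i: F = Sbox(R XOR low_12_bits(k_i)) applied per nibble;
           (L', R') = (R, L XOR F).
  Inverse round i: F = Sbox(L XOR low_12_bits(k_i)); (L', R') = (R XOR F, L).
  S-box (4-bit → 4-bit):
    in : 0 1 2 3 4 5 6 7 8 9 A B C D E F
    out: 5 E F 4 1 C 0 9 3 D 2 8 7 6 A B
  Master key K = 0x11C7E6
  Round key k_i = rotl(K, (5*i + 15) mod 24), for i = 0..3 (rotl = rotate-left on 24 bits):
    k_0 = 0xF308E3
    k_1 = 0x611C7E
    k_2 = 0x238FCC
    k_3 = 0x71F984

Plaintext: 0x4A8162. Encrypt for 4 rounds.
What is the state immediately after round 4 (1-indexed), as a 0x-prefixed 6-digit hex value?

0x6C06D0

s_0 = plaintext = 0x4A8162
s_1 = Round(s_0, k_0) = 0x162996
s_2 = Round(s_1, k_1) = 0x996DC1
s_3 = Round(s_2, k_2) = 0xDC16C0
s_4 = Round(s_3, k_3) = 0x6C06D0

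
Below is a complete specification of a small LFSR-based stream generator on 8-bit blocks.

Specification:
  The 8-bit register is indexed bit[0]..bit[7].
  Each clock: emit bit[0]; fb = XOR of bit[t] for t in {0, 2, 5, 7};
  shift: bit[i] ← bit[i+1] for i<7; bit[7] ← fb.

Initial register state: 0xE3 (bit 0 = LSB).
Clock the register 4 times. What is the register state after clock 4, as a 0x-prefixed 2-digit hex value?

reg_0 = 0xE3
clock 1: out=1, reg = 0xF1
clock 2: out=1, reg = 0xF8
clock 3: out=0, reg = 0x7C
clock 4: out=0, reg = 0x3E

0x3E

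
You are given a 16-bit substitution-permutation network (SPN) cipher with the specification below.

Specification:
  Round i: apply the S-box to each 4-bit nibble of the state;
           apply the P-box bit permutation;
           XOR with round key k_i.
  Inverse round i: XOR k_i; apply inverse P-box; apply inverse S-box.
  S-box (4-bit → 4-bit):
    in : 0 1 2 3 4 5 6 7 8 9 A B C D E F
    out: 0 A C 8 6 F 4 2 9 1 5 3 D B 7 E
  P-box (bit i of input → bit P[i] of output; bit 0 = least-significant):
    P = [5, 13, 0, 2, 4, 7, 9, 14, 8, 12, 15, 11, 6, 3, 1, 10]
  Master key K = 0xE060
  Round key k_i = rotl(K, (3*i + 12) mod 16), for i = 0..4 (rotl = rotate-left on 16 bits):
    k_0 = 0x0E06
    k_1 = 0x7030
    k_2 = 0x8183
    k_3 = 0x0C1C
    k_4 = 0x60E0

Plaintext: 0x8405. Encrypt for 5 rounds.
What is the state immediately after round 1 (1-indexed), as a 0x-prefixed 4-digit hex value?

s_0 = plaintext = 0x8405
s_1 = Round(s_0, k_0) = 0xBA63
s_2 = Round(s_1, k_1) = 0xF37C
s_3 = Round(s_2, k_2) = 0x8D2C
s_4 = Round(s_3, k_3) = 0x5379
s_5 = Round(s_4, k_4) = 0x6C0A

0xBA63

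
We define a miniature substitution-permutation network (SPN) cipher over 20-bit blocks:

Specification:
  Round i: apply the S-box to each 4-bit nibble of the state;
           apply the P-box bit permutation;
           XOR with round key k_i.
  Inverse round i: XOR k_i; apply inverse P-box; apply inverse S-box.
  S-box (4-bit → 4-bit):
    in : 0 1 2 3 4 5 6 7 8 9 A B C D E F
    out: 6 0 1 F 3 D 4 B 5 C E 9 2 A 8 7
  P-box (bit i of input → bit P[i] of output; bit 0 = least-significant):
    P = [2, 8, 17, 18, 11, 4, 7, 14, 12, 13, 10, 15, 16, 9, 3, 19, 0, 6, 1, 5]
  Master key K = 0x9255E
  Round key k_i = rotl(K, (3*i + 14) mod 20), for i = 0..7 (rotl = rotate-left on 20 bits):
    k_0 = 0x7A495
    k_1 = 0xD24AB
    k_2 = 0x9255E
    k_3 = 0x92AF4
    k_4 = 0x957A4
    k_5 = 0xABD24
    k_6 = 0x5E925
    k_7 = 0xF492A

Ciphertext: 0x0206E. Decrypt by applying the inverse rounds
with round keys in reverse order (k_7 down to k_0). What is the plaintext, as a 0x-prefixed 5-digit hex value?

s_0 = ciphertext = 0x0206E
s_1 = InvRound(s_0, k_7) = 0xCBCB3
s_2 = InvRound(s_1, k_6) = 0x6B8A4
s_3 = InvRound(s_2, k_5) = 0x1E66D
s_4 = InvRound(s_3, k_4) = 0x4976C
s_5 = InvRound(s_4, k_3) = 0x153FD
s_6 = InvRound(s_5, k_2) = 0x5DF91
s_7 = InvRound(s_6, k_1) = 0x9A77C
s_8 = InvRound(s_7, k_0) = 0x7A16A

0x7A16A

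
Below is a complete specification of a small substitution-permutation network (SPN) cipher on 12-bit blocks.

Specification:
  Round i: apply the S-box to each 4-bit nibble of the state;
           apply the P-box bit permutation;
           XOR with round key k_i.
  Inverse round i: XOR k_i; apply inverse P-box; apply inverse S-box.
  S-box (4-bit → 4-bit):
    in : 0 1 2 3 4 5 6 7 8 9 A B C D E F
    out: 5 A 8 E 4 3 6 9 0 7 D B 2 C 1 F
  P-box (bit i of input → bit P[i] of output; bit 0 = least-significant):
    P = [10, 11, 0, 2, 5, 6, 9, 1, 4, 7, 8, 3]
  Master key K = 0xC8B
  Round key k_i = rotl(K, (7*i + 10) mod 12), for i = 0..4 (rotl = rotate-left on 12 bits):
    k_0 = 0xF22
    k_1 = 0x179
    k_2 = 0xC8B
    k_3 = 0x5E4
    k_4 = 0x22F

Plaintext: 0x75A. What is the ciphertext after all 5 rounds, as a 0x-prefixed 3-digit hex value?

0x30F

s_0 = plaintext = 0x75A
s_1 = Round(s_0, k_0) = 0xB5F
s_2 = Round(s_1, k_1) = 0xD84
s_3 = Round(s_2, k_2) = 0xD82
s_4 = Round(s_3, k_3) = 0x4E8
s_5 = Round(s_4, k_4) = 0x30F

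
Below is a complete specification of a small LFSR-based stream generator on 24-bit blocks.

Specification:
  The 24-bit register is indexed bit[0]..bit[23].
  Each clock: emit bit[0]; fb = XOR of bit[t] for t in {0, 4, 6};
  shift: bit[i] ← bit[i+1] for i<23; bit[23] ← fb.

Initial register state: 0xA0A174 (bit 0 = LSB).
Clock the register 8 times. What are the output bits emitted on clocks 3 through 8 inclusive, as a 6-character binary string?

101110

reg_0 = 0xA0A174
clock 1: out=0, reg = 0x5050BA
clock 2: out=0, reg = 0xA8285D
clock 3: out=1, reg = 0xD4142E
clock 4: out=0, reg = 0x6A0A17
clock 5: out=1, reg = 0x35050B
clock 6: out=1, reg = 0x9A8285
clock 7: out=1, reg = 0xCD4142
clock 8: out=0, reg = 0xE6A0A1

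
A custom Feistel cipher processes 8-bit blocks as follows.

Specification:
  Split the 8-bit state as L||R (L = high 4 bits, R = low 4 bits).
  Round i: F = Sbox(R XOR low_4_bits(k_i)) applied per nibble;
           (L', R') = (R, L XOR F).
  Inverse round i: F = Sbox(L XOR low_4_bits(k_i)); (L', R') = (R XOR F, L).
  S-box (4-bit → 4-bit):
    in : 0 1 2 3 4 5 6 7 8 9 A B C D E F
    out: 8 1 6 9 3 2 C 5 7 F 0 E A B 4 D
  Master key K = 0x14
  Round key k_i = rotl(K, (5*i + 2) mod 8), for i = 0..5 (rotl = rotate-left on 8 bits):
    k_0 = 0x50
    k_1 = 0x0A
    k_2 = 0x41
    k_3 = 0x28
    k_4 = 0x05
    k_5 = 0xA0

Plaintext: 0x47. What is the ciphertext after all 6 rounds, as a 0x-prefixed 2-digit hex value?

s_0 = plaintext = 0x47
s_1 = Round(s_0, k_0) = 0x71
s_2 = Round(s_1, k_1) = 0x19
s_3 = Round(s_2, k_2) = 0x96
s_4 = Round(s_3, k_3) = 0x6D
s_5 = Round(s_4, k_4) = 0xD1
s_6 = Round(s_5, k_5) = 0x1C

0x1C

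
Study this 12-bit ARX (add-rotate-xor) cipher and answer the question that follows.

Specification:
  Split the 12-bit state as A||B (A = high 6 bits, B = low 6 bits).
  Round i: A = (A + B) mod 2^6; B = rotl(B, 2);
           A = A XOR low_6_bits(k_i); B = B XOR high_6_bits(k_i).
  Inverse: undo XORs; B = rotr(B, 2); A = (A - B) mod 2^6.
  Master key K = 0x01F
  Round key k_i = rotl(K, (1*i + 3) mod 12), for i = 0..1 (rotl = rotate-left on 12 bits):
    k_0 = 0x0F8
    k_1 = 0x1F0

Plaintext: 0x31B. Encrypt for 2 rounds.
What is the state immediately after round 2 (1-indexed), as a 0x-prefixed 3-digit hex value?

s_0 = plaintext = 0x31B
s_1 = Round(s_0, k_0) = 0x7EE
s_2 = Round(s_1, k_1) = 0xF7D

0xF7D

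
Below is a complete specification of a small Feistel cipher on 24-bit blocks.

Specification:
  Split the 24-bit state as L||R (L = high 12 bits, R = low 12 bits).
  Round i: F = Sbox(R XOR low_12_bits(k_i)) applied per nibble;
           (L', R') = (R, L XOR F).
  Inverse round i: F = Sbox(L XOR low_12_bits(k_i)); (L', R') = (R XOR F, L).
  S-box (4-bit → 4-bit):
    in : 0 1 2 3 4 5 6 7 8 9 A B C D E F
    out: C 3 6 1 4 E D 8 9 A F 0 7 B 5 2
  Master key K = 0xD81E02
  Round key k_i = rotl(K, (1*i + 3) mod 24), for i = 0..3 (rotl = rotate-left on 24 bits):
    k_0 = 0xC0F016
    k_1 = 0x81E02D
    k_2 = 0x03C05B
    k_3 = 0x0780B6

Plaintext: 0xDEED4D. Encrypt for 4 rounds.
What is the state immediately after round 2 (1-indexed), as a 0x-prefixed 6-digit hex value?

0x60E02C

s_0 = plaintext = 0xDEED4D
s_1 = Round(s_0, k_0) = 0xD4D60E
s_2 = Round(s_1, k_1) = 0x60E02C
s_3 = Round(s_2, k_2) = 0x02CA86
s_4 = Round(s_3, k_3) = 0xA86F30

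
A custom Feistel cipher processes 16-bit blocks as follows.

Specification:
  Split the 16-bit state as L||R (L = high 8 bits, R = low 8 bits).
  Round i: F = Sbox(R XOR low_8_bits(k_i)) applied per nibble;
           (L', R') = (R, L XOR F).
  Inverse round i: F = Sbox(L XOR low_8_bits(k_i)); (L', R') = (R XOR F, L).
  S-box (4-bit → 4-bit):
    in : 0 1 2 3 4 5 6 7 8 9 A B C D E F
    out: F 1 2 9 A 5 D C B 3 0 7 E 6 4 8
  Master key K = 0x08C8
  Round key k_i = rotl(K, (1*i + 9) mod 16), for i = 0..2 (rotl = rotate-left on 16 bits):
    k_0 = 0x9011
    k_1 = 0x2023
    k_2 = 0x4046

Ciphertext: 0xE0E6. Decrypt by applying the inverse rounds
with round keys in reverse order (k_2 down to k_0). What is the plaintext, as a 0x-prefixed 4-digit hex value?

s_0 = ciphertext = 0xE0E6
s_1 = InvRound(s_0, k_2) = 0xEBE0
s_2 = InvRound(s_1, k_1) = 0x0BEB
s_3 = InvRound(s_2, k_0) = 0xFB0B

0xFB0B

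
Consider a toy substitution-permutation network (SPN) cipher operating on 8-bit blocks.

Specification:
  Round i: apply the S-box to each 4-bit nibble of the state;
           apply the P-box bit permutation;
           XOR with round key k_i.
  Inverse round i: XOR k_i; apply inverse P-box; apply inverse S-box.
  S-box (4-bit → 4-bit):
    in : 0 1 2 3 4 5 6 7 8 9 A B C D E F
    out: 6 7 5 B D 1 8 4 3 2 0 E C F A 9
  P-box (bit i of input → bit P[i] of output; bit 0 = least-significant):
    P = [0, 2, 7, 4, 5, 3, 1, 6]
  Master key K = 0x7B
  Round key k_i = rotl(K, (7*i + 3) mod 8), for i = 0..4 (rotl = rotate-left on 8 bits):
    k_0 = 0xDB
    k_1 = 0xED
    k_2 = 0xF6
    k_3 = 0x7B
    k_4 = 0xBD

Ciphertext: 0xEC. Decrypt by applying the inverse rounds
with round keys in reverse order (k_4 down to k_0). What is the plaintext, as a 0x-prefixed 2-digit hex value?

s_0 = ciphertext = 0xEC
s_1 = InvRound(s_0, k_4) = 0x6F
s_2 = InvRound(s_1, k_3) = 0xAE
s_3 = InvRound(s_2, k_2) = 0xE6
s_4 = InvRound(s_3, k_1) = 0x05
s_5 = InvRound(s_4, k_0) = 0xBB

0xBB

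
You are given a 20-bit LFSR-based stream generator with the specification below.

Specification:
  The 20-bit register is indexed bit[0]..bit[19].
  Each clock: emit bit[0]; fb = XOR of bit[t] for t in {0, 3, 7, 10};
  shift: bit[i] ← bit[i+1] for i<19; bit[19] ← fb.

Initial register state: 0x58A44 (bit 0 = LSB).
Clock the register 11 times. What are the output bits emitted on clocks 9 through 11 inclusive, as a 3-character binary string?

reg_0 = 0x58A44
clock 1: out=0, reg = 0x2C522
clock 2: out=0, reg = 0x96291
clock 3: out=1, reg = 0x4B148
clock 4: out=0, reg = 0xA58A4
clock 5: out=0, reg = 0xD2C52
clock 6: out=0, reg = 0xE9629
clock 7: out=1, reg = 0xF4B14
clock 8: out=0, reg = 0x7A58A
clock 9: out=0, reg = 0xBD2C5
clock 10: out=1, reg = 0x5E962
clock 11: out=0, reg = 0x2F4B1

010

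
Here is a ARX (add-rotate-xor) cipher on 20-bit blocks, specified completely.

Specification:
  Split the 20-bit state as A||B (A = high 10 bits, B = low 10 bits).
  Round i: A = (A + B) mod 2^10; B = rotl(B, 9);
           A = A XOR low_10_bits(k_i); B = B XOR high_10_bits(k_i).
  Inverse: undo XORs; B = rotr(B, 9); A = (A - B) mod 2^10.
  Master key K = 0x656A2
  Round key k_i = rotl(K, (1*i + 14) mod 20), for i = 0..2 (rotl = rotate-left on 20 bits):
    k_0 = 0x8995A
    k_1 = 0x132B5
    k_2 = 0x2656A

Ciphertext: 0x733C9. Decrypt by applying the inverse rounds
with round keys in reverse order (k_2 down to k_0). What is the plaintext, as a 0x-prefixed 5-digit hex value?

s_0 = ciphertext = 0x733C9
s_1 = InvRound(s_0, k_2) = 0x816A1
s_2 = InvRound(s_1, k_1) = 0xB55DB
s_3 = InvRound(s_2, k_0) = 0xE53FB

0xE53FB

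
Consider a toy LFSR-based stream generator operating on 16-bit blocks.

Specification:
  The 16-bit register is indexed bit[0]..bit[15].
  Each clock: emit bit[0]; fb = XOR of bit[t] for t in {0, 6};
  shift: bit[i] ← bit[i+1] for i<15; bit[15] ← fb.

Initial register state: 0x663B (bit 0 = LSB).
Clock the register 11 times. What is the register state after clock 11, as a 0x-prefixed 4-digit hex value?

0x746C

reg_0 = 0x663B
clock 1: out=1, reg = 0xB31D
clock 2: out=1, reg = 0xD98E
clock 3: out=0, reg = 0x6CC7
clock 4: out=1, reg = 0x3663
clock 5: out=1, reg = 0x1B31
clock 6: out=1, reg = 0x8D98
clock 7: out=0, reg = 0x46CC
clock 8: out=0, reg = 0xA366
clock 9: out=0, reg = 0xD1B3
clock 10: out=1, reg = 0xE8D9
clock 11: out=1, reg = 0x746C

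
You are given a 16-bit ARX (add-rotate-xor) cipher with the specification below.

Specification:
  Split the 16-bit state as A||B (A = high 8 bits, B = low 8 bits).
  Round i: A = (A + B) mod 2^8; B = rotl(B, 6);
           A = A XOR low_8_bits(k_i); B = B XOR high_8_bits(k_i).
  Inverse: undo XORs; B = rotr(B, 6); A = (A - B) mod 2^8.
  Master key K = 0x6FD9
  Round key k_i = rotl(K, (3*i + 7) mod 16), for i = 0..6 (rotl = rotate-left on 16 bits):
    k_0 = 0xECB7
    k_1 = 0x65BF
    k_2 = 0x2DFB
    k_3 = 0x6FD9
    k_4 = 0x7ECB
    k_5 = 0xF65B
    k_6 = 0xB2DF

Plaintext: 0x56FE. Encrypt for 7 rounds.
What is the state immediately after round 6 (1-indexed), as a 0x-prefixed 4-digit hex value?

0xD99A

s_0 = plaintext = 0x56FE
s_1 = Round(s_0, k_0) = 0xE353
s_2 = Round(s_1, k_1) = 0x89B1
s_3 = Round(s_2, k_2) = 0xC141
s_4 = Round(s_3, k_3) = 0xDB3F
s_5 = Round(s_4, k_4) = 0xD1B1
s_6 = Round(s_5, k_5) = 0xD99A
s_7 = Round(s_6, k_6) = 0xAC14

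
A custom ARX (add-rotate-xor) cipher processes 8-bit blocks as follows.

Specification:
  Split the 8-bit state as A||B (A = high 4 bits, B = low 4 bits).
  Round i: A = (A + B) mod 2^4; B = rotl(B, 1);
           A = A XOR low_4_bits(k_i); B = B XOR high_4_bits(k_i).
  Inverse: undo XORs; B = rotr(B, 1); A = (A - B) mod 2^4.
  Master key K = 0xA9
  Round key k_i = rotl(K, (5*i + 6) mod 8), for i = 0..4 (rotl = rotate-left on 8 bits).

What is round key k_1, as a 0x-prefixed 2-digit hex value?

0x4D

K = 0xA9
k_0 = rotl(K, (5*0+6) mod 8) = rotl(K, 6) = 0x6A
k_1 = rotl(K, (5*1+6) mod 8) = rotl(K, 3) = 0x4D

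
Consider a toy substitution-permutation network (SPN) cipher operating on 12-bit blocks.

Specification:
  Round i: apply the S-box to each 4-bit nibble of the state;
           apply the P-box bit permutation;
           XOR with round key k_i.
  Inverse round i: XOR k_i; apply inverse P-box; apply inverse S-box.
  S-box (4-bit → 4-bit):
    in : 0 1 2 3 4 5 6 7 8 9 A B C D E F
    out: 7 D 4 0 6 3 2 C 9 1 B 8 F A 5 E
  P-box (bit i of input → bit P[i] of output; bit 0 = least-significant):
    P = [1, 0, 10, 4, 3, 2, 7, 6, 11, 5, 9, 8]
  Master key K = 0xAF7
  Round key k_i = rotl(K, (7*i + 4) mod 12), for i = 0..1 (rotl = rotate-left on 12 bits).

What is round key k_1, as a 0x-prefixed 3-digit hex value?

0xD7B

K = 0xAF7
k_0 = rotl(K, (7*0+4) mod 12) = rotl(K, 4) = 0xF7A
k_1 = rotl(K, (7*1+4) mod 12) = rotl(K, 11) = 0xD7B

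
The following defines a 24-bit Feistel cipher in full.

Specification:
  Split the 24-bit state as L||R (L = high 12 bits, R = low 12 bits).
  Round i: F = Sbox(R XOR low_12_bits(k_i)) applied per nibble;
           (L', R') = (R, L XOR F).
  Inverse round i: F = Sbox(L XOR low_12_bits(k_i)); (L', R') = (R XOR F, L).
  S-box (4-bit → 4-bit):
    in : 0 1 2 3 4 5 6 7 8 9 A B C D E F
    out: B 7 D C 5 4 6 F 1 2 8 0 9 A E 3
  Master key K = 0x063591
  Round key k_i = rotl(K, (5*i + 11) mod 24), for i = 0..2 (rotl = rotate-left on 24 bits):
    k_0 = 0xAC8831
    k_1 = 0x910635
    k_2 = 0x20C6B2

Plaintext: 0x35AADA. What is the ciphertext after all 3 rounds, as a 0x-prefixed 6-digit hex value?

0xBC944A

s_0 = plaintext = 0x35AADA
s_1 = Round(s_0, k_0) = 0xADAEBA
s_2 = Round(s_1, k_1) = 0xEBABC9
s_3 = Round(s_2, k_2) = 0xBC944A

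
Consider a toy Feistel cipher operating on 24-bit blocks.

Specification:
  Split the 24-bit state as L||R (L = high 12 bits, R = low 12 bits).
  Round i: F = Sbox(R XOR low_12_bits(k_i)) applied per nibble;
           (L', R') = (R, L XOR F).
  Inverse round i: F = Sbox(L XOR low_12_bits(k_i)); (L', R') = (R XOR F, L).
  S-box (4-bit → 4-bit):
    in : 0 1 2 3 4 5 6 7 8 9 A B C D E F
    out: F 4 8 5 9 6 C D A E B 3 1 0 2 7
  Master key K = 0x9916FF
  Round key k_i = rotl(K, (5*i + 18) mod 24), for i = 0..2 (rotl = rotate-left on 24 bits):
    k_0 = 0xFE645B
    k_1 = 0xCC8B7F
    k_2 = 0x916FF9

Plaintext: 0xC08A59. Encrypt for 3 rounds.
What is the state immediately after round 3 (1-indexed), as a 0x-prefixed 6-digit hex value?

0xCFEB0D

s_0 = plaintext = 0xC08A59
s_1 = Round(s_0, k_0) = 0xA59EF0
s_2 = Round(s_1, k_1) = 0xEF0CFE
s_3 = Round(s_2, k_2) = 0xCFEB0D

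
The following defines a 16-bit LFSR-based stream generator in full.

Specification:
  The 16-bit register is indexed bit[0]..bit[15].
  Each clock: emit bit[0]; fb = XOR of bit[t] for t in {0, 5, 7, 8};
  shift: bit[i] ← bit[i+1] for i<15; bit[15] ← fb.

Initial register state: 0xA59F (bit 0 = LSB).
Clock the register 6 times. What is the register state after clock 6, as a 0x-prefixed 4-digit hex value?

reg_0 = 0xA59F
clock 1: out=1, reg = 0xD2CF
clock 2: out=1, reg = 0x6967
clock 3: out=1, reg = 0xB4B3
clock 4: out=1, reg = 0xDA59
clock 5: out=1, reg = 0xED2C
clock 6: out=0, reg = 0x7696

0x7696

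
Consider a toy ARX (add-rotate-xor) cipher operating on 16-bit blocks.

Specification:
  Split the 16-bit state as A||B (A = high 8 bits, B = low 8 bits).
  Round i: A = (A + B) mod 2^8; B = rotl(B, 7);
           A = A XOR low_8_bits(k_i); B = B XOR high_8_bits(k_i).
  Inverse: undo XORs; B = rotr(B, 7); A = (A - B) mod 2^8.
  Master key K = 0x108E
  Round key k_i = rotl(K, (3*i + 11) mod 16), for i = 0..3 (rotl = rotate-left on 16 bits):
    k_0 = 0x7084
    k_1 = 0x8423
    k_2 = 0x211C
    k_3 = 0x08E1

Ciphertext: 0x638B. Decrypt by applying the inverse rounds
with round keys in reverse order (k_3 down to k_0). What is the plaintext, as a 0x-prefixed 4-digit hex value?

s_0 = ciphertext = 0x638B
s_1 = InvRound(s_0, k_3) = 0x7B07
s_2 = InvRound(s_1, k_2) = 0x1B4C
s_3 = InvRound(s_2, k_1) = 0xA791
s_4 = InvRound(s_3, k_0) = 0x60C3

0x60C3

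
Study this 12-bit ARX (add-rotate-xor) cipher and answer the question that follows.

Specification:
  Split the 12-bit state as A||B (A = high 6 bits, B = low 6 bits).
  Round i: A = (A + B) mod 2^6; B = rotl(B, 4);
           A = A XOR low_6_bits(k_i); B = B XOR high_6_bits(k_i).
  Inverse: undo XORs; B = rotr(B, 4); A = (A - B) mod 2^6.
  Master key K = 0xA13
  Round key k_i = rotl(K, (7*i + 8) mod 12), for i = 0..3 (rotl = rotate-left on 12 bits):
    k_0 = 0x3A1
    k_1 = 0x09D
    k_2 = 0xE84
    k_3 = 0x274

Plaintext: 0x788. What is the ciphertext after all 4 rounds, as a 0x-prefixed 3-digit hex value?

s_0 = plaintext = 0x788
s_1 = Round(s_0, k_0) = 0x1CC
s_2 = Round(s_1, k_1) = 0x381
s_3 = Round(s_2, k_2) = 0x2EA
s_4 = Round(s_3, k_3) = 0x063

0x063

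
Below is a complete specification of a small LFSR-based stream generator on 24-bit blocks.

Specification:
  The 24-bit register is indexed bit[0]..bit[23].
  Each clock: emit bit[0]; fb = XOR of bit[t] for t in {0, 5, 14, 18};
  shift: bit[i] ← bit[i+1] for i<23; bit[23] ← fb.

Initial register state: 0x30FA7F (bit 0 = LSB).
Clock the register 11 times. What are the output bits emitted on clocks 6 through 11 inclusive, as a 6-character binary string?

reg_0 = 0x30FA7F
clock 1: out=1, reg = 0x987D3F
clock 2: out=1, reg = 0xCC3E9F
clock 3: out=1, reg = 0x661F4F
clock 4: out=1, reg = 0x330FA7
clock 5: out=1, reg = 0x1987D3
clock 6: out=1, reg = 0x8CC3E9
clock 7: out=1, reg = 0x4661F4
clock 8: out=0, reg = 0xA330FA
clock 9: out=0, reg = 0xD1987D
clock 10: out=1, reg = 0x68CC3E
clock 11: out=0, reg = 0x34661F

110010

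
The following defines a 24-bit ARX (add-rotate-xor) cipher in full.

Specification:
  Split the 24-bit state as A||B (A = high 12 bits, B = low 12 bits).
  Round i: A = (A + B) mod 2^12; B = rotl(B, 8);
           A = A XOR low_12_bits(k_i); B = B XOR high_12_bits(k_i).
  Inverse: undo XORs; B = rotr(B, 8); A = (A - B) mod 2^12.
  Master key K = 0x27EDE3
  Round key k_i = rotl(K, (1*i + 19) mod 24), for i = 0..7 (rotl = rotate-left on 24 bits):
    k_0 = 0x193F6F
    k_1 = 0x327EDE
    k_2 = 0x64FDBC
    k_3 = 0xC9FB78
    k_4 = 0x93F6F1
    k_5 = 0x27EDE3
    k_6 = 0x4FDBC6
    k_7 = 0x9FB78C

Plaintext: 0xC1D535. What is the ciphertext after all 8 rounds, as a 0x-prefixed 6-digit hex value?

s_0 = plaintext = 0xC1D535
s_1 = Round(s_0, k_0) = 0xE3D4C0
s_2 = Round(s_1, k_1) = 0xC2336B
s_3 = Round(s_2, k_2) = 0x232D79
s_4 = Round(s_3, k_3) = 0x4D3548
s_5 = Round(s_4, k_4) = 0xCEA16B
s_6 = Round(s_5, k_5) = 0x3B6968
s_7 = Round(s_6, k_6) = 0x6D8C6B
s_8 = Round(s_7, k_7) = 0x4CF23D

0x4CF23D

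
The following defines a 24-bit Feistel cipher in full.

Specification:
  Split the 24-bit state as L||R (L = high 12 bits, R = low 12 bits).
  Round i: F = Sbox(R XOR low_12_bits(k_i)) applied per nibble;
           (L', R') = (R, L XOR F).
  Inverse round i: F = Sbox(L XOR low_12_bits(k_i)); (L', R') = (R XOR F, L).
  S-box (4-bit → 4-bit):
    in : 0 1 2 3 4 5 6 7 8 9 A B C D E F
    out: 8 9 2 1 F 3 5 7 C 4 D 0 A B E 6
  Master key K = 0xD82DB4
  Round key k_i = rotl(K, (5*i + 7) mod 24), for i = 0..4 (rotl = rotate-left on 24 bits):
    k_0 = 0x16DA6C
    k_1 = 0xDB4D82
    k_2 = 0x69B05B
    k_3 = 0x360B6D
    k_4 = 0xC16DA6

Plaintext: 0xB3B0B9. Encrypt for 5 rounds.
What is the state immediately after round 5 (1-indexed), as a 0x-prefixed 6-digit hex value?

s_0 = plaintext = 0xB3B0B9
s_1 = Round(s_0, k_0) = 0x0B9688
s_2 = Round(s_1, k_1) = 0x688034
s_3 = Round(s_2, k_2) = 0x034EDE
s_4 = Round(s_3, k_3) = 0xEDE335
s_5 = Round(s_4, k_4) = 0x33509F

0x33509F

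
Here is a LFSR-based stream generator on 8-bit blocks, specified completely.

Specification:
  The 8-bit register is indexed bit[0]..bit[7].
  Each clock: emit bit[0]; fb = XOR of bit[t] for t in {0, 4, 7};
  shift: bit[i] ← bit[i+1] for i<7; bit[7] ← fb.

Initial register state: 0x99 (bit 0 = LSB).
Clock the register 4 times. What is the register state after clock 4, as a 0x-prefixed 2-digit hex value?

0xF9

reg_0 = 0x99
clock 1: out=1, reg = 0xCC
clock 2: out=0, reg = 0xE6
clock 3: out=0, reg = 0xF3
clock 4: out=1, reg = 0xF9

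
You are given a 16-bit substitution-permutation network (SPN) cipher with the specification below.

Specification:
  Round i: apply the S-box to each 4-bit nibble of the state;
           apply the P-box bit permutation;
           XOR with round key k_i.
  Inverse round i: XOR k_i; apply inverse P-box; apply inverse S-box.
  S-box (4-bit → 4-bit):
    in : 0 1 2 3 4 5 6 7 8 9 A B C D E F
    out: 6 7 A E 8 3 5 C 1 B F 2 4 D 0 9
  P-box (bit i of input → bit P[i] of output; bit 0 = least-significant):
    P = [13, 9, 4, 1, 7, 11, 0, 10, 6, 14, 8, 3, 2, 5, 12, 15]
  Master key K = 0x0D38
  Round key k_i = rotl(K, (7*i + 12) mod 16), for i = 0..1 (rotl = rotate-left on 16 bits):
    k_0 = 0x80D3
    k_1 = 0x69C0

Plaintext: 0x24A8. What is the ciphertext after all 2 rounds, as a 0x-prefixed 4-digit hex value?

0xCEF3

s_0 = plaintext = 0x24A8
s_1 = Round(s_0, k_0) = 0x2C7A
s_2 = Round(s_1, k_1) = 0xCEF3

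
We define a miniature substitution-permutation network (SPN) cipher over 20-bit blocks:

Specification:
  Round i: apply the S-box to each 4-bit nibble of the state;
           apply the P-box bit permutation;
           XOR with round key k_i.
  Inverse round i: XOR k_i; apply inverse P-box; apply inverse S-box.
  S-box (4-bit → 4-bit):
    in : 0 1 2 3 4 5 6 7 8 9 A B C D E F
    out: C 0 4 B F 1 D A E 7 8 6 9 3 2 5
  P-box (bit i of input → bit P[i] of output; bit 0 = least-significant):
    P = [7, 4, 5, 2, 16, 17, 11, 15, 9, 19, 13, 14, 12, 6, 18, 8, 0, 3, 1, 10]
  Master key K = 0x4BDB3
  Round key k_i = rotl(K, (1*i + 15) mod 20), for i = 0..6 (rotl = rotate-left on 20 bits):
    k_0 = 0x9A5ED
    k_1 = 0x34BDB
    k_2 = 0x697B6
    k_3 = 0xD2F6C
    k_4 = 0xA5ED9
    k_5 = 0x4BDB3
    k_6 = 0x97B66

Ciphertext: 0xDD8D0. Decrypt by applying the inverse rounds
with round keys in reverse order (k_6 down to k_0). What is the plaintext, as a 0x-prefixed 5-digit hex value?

0x07559

s_0 = ciphertext = 0xDD8D0
s_1 = InvRound(s_0, k_6) = 0x20FA4
s_2 = InvRound(s_1, k_5) = 0xFFF77
s_3 = InvRound(s_2, k_4) = 0xB02C6
s_4 = InvRound(s_3, k_3) = 0x802BF
s_5 = InvRound(s_4, k_2) = 0x36E71
s_6 = InvRound(s_5, k_1) = 0x8A21F
s_7 = InvRound(s_6, k_0) = 0x07559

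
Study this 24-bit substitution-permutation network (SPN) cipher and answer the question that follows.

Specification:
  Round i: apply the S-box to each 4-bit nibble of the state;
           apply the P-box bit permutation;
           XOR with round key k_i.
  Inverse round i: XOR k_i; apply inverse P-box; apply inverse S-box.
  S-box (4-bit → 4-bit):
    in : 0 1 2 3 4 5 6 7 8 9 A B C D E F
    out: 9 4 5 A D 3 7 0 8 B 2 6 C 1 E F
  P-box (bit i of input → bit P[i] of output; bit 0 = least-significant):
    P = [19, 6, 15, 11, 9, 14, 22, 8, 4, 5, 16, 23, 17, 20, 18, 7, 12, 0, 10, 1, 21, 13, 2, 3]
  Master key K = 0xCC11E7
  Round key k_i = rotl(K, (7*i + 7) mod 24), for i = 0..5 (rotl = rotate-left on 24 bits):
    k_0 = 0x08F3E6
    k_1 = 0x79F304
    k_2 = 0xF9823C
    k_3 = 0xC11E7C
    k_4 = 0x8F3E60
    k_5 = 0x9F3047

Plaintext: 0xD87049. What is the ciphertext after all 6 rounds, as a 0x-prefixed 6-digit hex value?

s_0 = plaintext = 0xD87049
s_1 = Round(s_0, k_0) = 0xE0F8B4
s_2 = Round(s_1, k_1) = 0xA70B8A
s_3 = Round(s_2, k_2) = 0xFAA3DC
s_4 = Round(s_3, k_3) = 0x71B451
s_5 = Round(s_4, k_4) = 0x1AF870
s_6 = Round(s_5, k_5) = 0x0138C2

0x0138C2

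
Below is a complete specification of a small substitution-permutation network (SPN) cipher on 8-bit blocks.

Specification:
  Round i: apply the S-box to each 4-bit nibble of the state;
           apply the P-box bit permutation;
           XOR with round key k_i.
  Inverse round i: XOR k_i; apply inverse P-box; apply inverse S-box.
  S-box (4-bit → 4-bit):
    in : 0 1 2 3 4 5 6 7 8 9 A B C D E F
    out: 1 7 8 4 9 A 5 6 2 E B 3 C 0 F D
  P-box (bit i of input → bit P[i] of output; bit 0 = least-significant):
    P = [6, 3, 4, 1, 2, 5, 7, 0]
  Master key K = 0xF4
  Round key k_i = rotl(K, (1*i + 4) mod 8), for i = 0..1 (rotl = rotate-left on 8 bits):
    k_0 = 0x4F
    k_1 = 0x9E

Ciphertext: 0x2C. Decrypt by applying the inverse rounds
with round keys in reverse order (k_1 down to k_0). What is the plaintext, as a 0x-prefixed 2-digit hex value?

s_0 = ciphertext = 0x2C
s_1 = InvRound(s_0, k_1) = 0x7C
s_2 = InvRound(s_1, k_0) = 0x5C

0x5C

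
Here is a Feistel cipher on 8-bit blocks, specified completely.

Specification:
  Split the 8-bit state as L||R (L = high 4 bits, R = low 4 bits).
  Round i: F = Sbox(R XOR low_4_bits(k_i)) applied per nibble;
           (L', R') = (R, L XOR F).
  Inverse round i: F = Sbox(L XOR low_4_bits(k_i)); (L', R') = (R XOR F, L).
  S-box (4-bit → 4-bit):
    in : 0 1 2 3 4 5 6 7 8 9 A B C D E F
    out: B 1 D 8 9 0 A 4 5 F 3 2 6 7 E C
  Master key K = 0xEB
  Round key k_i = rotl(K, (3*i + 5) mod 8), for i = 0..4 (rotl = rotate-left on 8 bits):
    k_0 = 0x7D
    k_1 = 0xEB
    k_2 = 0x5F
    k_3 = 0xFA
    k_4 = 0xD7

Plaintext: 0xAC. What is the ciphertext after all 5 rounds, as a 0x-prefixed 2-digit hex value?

s_0 = plaintext = 0xAC
s_1 = Round(s_0, k_0) = 0xCB
s_2 = Round(s_1, k_1) = 0xB7
s_3 = Round(s_2, k_2) = 0x7E
s_4 = Round(s_3, k_3) = 0xEE
s_5 = Round(s_4, k_4) = 0xE1

0xE1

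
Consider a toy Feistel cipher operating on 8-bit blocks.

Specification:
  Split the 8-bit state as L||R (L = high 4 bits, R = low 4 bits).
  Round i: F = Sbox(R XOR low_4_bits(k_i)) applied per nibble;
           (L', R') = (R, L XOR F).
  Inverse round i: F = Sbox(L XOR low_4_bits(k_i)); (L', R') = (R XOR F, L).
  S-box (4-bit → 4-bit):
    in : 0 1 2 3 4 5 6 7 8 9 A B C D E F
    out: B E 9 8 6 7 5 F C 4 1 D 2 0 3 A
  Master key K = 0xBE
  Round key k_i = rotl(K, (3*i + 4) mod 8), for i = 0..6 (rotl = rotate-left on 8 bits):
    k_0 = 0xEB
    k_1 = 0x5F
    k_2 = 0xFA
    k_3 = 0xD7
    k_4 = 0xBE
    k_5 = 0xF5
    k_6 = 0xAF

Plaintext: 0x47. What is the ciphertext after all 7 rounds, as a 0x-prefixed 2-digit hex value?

s_0 = plaintext = 0x47
s_1 = Round(s_0, k_0) = 0x76
s_2 = Round(s_1, k_1) = 0x63
s_3 = Round(s_2, k_2) = 0x32
s_4 = Round(s_3, k_3) = 0x24
s_5 = Round(s_4, k_4) = 0x43
s_6 = Round(s_5, k_5) = 0x31
s_7 = Round(s_6, k_6) = 0x10

0x10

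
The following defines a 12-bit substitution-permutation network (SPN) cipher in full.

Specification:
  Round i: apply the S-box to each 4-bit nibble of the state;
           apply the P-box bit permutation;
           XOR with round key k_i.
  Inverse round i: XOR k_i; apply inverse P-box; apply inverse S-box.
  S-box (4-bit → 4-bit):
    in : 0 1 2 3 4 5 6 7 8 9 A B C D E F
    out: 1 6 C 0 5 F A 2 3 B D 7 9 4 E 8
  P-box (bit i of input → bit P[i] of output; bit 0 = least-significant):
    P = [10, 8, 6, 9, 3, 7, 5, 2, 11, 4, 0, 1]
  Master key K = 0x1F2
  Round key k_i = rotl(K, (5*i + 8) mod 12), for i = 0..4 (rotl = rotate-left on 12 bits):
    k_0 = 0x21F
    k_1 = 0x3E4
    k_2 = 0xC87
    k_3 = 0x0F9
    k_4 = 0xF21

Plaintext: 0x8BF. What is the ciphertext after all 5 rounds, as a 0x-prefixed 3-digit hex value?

s_0 = plaintext = 0x8BF
s_1 = Round(s_0, k_0) = 0x8A7
s_2 = Round(s_1, k_1) = 0xAD8
s_3 = Round(s_2, k_2) = 0x1A4
s_4 = Round(s_3, k_3) = 0x484
s_5 = Round(s_4, k_4) = 0x3E8

0x3E8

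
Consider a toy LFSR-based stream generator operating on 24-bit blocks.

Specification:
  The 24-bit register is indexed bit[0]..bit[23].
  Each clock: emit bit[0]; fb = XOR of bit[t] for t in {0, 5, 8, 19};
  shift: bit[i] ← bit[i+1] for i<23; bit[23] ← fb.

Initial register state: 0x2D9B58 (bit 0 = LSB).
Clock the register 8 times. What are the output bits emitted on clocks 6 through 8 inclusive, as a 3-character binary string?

010

reg_0 = 0x2D9B58
clock 1: out=0, reg = 0x16CDAC
clock 2: out=0, reg = 0x0B66D6
clock 3: out=0, reg = 0x85B36B
clock 4: out=1, reg = 0xC2D9B5
clock 5: out=1, reg = 0xE16CDA
clock 6: out=0, reg = 0x70B66D
clock 7: out=1, reg = 0x385B36
clock 8: out=0, reg = 0x9C2D9B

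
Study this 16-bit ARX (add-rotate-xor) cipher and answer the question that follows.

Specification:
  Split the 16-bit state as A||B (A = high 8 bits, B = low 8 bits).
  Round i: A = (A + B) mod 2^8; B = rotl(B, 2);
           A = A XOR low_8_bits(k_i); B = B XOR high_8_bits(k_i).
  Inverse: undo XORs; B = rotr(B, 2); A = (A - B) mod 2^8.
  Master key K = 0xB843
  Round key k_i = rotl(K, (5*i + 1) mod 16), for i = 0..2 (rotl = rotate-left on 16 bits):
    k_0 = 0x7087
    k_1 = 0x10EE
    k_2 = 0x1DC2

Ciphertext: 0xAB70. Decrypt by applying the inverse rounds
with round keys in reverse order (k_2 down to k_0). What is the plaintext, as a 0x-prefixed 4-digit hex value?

s_0 = ciphertext = 0xAB70
s_1 = InvRound(s_0, k_2) = 0x0E5B
s_2 = InvRound(s_1, k_1) = 0x0ED2
s_3 = InvRound(s_2, k_0) = 0xE1A8

0xE1A8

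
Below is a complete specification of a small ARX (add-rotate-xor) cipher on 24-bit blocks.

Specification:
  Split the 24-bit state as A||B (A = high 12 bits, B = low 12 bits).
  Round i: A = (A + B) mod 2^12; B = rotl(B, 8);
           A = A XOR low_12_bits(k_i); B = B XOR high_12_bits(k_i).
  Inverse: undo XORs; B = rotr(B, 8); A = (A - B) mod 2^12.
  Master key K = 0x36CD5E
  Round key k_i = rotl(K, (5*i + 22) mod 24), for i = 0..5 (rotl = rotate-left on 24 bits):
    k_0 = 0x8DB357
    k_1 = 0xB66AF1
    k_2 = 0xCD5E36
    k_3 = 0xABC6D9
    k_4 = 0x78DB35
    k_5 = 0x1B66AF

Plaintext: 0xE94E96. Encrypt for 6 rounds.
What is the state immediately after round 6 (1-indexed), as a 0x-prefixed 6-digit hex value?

0x8BAE49

s_0 = plaintext = 0xE94E96
s_1 = Round(s_0, k_0) = 0xE7DE32
s_2 = Round(s_1, k_1) = 0x65E985
s_3 = Round(s_2, k_2) = 0x1D594D
s_4 = Round(s_3, k_3) = 0xDFB728
s_5 = Round(s_4, k_4) = 0xE16FFF
s_6 = Round(s_5, k_5) = 0x8BAE49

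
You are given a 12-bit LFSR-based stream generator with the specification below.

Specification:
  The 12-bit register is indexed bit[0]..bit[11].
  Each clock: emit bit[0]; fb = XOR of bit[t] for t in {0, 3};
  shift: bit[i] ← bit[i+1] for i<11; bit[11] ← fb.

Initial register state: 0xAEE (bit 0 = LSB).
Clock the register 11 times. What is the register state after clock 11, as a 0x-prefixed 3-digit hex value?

reg_0 = 0xAEE
clock 1: out=0, reg = 0xD77
clock 2: out=1, reg = 0xEBB
clock 3: out=1, reg = 0x75D
clock 4: out=1, reg = 0x3AE
clock 5: out=0, reg = 0x9D7
clock 6: out=1, reg = 0xCEB
clock 7: out=1, reg = 0x675
clock 8: out=1, reg = 0xB3A
clock 9: out=0, reg = 0xD9D
clock 10: out=1, reg = 0x6CE
clock 11: out=0, reg = 0xB67

0xB67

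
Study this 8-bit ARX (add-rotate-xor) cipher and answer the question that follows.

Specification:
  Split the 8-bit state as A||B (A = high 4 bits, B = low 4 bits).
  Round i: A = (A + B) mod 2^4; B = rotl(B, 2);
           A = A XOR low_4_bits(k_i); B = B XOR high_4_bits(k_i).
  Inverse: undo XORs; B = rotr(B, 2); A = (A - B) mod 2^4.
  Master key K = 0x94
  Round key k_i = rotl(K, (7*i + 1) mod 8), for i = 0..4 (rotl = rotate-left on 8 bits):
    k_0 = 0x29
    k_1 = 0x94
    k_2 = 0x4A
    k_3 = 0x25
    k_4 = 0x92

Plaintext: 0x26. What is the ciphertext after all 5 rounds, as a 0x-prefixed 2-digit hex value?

0xD8

s_0 = plaintext = 0x26
s_1 = Round(s_0, k_0) = 0x1B
s_2 = Round(s_1, k_1) = 0x87
s_3 = Round(s_2, k_2) = 0x59
s_4 = Round(s_3, k_3) = 0xB4
s_5 = Round(s_4, k_4) = 0xD8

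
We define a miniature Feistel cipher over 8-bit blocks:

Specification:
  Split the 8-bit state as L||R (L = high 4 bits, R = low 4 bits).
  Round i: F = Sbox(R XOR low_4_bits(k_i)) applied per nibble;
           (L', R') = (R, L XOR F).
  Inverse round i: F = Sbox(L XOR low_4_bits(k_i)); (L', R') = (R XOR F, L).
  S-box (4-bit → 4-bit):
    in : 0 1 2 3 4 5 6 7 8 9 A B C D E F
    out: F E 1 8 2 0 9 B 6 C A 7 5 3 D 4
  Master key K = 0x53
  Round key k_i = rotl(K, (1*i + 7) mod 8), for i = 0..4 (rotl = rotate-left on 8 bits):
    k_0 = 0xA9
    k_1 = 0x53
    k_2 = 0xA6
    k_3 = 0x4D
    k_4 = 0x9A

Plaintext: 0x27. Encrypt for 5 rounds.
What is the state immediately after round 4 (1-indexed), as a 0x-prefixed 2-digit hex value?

0xDD

s_0 = plaintext = 0x27
s_1 = Round(s_0, k_0) = 0x7F
s_2 = Round(s_1, k_1) = 0xF2
s_3 = Round(s_2, k_2) = 0x2D
s_4 = Round(s_3, k_3) = 0xDD
s_5 = Round(s_4, k_4) = 0xD6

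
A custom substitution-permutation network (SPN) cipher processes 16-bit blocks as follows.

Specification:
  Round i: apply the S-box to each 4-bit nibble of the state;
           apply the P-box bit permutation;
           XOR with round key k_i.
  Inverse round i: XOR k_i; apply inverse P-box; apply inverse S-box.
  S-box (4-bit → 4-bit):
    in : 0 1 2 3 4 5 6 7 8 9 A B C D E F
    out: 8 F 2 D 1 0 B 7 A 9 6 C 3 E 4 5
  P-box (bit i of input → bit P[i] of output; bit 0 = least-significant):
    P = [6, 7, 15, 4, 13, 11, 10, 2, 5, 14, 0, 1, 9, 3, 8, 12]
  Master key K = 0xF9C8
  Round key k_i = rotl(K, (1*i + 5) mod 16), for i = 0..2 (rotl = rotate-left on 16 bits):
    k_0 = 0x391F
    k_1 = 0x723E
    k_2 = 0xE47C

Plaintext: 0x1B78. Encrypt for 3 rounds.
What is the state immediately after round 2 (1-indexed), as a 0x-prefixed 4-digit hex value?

s_0 = plaintext = 0x1B78
s_1 = Round(s_0, k_0) = 0x0684
s_2 = Round(s_1, k_1) = 0x2A58
s_3 = Round(s_2, k_2) = 0xA4E5

0x2A58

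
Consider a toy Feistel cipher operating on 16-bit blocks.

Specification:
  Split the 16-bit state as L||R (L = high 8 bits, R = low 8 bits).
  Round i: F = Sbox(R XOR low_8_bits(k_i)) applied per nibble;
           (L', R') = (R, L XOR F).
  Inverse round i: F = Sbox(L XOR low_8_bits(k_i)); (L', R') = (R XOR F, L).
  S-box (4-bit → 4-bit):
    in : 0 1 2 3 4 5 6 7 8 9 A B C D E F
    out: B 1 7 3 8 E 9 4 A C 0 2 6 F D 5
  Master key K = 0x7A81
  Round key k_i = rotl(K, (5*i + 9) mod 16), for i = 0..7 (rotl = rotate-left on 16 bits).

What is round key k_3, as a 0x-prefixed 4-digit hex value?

K = 0x7A81
k_0 = rotl(K, (5*0+9) mod 16) = rotl(K, 9) = 0x02F5
k_1 = rotl(K, (5*1+9) mod 16) = rotl(K, 14) = 0x5EA0
k_2 = rotl(K, (5*2+9) mod 16) = rotl(K, 3) = 0xD40B
k_3 = rotl(K, (5*3+9) mod 16) = rotl(K, 8) = 0x817A

0x817A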